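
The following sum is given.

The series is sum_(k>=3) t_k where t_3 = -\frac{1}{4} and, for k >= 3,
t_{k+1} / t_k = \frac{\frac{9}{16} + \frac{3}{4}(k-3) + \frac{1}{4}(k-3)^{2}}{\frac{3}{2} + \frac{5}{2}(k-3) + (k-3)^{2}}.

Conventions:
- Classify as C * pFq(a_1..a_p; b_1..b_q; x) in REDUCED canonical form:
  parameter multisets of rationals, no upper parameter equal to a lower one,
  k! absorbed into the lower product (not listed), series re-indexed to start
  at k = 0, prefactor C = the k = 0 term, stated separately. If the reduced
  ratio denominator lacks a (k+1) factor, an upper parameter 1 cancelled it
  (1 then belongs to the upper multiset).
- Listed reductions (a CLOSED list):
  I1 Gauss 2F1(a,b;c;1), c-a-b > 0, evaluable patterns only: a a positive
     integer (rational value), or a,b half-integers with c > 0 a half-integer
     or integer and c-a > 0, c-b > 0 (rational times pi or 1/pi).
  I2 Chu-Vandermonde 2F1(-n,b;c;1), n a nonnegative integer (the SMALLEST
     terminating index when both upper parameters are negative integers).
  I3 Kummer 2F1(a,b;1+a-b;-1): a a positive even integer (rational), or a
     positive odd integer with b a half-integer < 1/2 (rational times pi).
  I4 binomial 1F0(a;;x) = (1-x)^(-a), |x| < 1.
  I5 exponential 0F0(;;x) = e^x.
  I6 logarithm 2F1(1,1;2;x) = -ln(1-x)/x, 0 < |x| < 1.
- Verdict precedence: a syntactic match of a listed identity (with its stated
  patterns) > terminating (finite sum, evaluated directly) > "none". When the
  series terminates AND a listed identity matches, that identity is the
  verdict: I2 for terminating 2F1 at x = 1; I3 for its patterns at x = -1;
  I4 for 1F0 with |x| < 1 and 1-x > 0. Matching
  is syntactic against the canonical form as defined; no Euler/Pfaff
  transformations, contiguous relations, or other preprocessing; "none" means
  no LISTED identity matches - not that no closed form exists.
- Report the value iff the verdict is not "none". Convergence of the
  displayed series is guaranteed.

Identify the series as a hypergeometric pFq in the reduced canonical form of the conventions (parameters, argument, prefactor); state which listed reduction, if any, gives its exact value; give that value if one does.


Classification (C = -\frac{1}{4}): 1F0 with upper {\frac{3}{2}}, lower {-}, argument x = \frac{1}{4}. Verdict (x = \frac{1}{4}): binomial (I4) applies (the 1F0 binomial series: exponent -3/2, x = \frac{1}{4}). Its exact value is \left(-\frac{1}{4}\right) \cdot \left(\frac{3}{4}\right)^{-\frac{3}{2}}.

The tell: with t_0 = -\frac{1}{4}, factor the ratio over Q (prefactor -1/4): negated roots = parameters.
Term ratio: r(k) = \frac{1}{4} * (k+\frac{3}{2}) / [(k+1)] ; factor over Q: parameters, x = \frac{1}{4}, and C = -\frac{1}{4}.


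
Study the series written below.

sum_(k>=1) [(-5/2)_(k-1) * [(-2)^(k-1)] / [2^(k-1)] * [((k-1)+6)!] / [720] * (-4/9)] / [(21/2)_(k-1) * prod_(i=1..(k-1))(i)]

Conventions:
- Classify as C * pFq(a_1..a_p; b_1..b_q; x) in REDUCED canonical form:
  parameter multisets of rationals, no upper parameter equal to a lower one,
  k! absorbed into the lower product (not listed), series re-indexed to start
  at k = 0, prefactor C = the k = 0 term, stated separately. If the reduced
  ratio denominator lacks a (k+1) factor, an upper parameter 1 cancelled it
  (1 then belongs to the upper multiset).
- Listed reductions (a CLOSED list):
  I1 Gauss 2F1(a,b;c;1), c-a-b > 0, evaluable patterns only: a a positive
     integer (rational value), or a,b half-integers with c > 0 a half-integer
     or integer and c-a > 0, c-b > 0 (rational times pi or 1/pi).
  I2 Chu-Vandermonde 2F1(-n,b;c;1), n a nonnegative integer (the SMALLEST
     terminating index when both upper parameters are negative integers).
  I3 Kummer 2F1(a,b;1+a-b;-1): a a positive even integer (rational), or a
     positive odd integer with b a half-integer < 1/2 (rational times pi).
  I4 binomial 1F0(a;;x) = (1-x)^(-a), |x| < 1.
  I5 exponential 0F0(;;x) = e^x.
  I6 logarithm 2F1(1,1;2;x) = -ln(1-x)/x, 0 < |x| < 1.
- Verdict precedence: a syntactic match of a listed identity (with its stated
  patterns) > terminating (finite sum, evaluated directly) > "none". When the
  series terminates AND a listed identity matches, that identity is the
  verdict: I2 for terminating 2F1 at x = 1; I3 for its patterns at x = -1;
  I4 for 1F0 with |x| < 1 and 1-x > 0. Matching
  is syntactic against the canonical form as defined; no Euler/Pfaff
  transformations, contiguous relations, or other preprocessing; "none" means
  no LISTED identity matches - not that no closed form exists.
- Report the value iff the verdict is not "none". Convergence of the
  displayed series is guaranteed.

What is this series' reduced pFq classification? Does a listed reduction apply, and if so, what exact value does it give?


Prefactor -4/9, argument -1: 2F1 with upper {-5/2, 7} over lower {21/2}. Verdict: Kummer (I3) matches (x = -1; c = 21/2 equals 1+a-b for upper {-5/2, 7}: listed pattern). Value: (-1616615/3145728) * pi.

The tell: t_0 = -4/9 here, and the two k-th powers (C = -4/9) combine into one argument.
Adjacent-term ratio: r(k) = (-1) * (k-5/2) (k+7) / [(k+21/2) (k+1)] - rational in k, leading ratio (-1); with t_0 = -4/9, classification follows.


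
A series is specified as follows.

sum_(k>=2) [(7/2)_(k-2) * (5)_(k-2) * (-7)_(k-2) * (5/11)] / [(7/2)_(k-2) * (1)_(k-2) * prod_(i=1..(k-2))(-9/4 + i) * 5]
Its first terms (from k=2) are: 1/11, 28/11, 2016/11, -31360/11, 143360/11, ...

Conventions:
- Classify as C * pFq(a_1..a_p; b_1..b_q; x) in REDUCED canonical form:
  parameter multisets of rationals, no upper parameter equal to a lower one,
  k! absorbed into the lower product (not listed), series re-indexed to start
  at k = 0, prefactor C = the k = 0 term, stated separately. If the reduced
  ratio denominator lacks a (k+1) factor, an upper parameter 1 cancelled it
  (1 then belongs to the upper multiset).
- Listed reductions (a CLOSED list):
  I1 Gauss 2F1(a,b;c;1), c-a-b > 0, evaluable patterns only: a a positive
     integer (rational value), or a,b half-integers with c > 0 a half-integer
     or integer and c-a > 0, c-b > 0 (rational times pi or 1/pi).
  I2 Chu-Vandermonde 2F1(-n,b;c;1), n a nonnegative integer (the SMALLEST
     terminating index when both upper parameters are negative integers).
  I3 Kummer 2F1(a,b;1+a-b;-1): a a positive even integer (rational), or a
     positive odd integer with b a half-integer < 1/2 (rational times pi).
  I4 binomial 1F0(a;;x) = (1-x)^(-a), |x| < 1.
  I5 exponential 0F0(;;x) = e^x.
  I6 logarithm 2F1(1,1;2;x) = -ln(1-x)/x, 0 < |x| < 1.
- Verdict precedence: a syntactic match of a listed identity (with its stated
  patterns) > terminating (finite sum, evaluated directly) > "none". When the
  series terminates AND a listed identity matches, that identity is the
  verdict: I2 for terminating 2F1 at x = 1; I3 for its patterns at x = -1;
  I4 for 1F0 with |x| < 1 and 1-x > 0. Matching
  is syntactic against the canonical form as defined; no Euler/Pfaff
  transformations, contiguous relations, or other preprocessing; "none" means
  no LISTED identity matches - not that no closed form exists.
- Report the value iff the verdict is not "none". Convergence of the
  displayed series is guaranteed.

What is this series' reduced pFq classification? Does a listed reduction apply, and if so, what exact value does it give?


x = 1 here; the reduced form reads 2F1, upper {-7, 5}, lower {-5/4}, C = 1/11. Verdict: Chu-Vandermonde (I2) fires (terminating 2F1 at x = 1 with n = 7, b = 5, c = -5/4). Hence: -3315/2299.

First insight: x = 1 and the constant factors (C = 1/11) combine into one prefactor.
Step ratio: r(k) = 1 * (k-7) (k+5) / [(k-5/4) (k+1)] - rational in k, leading ratio 1; with t_0 = 1/11, classification follows.


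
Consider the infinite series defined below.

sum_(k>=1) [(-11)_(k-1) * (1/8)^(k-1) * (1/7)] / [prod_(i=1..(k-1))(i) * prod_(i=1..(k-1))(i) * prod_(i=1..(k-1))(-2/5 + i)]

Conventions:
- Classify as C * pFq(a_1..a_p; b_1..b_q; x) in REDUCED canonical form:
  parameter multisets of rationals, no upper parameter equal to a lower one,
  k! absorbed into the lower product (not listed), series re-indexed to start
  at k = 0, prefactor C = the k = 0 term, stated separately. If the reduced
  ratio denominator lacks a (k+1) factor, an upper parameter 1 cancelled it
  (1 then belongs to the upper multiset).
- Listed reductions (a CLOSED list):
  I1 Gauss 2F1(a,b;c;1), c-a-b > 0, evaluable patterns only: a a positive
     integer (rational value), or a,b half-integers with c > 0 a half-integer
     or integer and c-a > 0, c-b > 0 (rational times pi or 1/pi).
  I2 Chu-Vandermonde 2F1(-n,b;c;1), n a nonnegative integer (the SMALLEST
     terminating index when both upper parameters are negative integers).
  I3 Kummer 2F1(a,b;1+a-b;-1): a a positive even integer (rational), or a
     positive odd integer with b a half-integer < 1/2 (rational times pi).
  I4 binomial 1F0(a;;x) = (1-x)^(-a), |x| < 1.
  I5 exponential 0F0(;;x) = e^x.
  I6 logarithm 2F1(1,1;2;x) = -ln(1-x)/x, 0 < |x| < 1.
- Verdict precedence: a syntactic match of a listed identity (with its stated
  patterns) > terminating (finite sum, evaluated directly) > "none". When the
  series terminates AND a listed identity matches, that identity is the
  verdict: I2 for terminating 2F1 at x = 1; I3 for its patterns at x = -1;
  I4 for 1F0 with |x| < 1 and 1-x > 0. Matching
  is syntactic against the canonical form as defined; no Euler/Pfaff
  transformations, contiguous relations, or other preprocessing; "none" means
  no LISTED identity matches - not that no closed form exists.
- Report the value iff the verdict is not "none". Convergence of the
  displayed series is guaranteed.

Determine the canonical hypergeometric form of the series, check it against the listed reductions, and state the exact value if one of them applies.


Reduced: x = 1/8, 1F2, upper = {-11}, lower = {3/5, 1}, C = 1/7. Verdict: terminating - the sum ends at index 11 because -11 is a negative integer; exact evaluation follows. Its exact value is -841069593028169723151953554651/6804584817265088799508977942528.

First insight: from the first term 1/7: the lower running product (prefactor 1/7) is a rising factorial.
Step ratio: r(k) = (1/8) * (k-11) / [(k+3/5) (k+1) (k+1)] ; factor over Q: parameters, x = (1/8), and C = 1/7.


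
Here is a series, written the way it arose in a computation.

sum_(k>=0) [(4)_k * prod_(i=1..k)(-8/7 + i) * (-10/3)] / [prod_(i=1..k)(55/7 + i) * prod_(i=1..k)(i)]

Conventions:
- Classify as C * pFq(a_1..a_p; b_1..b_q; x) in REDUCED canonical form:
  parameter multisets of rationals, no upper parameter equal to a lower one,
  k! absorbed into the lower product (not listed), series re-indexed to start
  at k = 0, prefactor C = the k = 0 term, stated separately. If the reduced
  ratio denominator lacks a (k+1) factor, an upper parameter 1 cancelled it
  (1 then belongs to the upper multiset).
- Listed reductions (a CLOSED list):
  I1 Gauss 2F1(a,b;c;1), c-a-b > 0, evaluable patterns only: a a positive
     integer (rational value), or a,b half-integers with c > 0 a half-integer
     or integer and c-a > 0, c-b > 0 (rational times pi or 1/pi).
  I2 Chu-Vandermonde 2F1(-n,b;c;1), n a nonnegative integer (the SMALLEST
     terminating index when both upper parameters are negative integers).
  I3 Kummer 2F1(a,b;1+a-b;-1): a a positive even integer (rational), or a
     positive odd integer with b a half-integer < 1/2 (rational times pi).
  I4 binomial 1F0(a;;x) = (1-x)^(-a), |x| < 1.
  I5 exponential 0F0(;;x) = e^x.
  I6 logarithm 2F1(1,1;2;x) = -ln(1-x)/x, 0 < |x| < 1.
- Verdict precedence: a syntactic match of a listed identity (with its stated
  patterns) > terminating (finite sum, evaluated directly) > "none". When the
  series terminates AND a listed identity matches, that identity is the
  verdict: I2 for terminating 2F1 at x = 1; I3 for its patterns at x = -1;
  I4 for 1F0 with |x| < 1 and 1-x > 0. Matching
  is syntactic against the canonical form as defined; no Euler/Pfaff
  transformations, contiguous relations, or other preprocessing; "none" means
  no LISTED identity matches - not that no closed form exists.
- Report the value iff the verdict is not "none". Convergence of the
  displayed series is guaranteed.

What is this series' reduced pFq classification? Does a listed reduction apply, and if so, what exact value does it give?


Classification (C = -10/3): 2F1 with upper {-1/7, 4}, lower {62/7}, argument x = 1. Verdict (x = 1): Gauss (I1, integer-parameter pattern) applies (x = 1: the Gamma ratio telescopes since c-a-b = 5 > 0 and a = 4 in Z>0). Sum: -153340/50421.

Key observation: x = 1 and the lower running product (C = -10/3, x = 1) is a rising factorial.
Step ratio: r(k) = 1 * (k-1/7) (k+4) / [(k+62/7) (k+1)] - rational in k. x = 1; t_0 = -10/3; negate the roots.


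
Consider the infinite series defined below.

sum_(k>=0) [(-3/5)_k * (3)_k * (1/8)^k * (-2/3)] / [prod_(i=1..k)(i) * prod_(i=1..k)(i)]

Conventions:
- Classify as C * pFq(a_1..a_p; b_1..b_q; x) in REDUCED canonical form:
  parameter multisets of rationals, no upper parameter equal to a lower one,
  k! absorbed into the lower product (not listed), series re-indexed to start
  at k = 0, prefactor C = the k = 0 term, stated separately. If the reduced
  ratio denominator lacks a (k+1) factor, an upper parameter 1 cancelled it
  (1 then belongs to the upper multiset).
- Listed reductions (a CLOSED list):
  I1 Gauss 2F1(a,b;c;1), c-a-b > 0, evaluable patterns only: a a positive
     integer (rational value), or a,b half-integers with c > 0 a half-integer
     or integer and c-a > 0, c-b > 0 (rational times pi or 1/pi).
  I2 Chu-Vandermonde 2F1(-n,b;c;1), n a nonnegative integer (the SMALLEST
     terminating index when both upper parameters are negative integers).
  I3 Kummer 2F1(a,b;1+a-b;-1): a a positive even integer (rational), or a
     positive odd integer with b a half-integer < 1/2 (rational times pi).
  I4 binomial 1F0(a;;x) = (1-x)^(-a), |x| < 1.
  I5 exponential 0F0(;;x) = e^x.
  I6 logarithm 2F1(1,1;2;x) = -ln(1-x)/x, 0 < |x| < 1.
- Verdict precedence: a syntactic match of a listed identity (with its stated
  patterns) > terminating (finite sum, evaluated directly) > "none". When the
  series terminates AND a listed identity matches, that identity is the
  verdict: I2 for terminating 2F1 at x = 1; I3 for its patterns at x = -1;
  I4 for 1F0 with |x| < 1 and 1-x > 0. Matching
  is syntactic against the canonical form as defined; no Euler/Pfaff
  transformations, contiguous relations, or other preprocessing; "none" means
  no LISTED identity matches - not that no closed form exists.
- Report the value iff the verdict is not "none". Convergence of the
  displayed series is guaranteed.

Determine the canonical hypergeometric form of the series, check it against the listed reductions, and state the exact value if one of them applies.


Reduced: x = 1/8, 2F1, upper = {-3/5, 3}, lower = {1}, C = -2/3. Verdict: none. A 2F1 with upper {-3/5, 3} fits none of I1-I6 at x = 1/8; the sum runs forever.

The tell: t_0 = -2/3 here, and the lower running product (C = -2/3) is a rising factorial.
Consecutive-term ratio: r(k) = (1/8) * (k-3/5) (k+3) / [(k+1) (k+1)] - poly over poly, x = (1/8) from leading terms; C = -2/3 at k = 0.


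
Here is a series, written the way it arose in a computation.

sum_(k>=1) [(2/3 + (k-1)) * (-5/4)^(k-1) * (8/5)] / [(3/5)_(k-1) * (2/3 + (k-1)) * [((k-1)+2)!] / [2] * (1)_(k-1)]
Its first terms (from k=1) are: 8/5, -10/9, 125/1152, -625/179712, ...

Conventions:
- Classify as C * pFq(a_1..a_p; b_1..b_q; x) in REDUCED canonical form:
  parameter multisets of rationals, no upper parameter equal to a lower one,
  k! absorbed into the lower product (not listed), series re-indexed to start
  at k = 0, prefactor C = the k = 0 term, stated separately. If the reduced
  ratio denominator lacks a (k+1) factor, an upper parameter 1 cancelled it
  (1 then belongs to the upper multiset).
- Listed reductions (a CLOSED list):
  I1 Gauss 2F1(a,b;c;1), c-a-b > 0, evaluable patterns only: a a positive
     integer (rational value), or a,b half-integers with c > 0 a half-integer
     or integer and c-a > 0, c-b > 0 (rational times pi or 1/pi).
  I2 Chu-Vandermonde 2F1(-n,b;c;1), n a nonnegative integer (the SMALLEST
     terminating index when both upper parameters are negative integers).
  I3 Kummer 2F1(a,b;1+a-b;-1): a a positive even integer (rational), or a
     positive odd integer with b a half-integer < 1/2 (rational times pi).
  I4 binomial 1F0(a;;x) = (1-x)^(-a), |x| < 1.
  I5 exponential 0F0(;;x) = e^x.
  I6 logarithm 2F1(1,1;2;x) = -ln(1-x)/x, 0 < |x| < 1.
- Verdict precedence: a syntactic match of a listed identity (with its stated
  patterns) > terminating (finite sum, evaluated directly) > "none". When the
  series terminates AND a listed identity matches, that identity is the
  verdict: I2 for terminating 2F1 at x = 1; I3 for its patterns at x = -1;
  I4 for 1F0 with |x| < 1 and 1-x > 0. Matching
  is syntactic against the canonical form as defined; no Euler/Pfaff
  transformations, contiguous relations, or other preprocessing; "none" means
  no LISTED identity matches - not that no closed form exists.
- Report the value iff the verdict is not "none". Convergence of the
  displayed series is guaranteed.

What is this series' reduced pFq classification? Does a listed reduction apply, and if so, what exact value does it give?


Reduced: x = -5/4, 0F2, upper = {-}, lower = {3/5, 3}, C = 8/5. Verdict: none - this 0F2 at x = -5/4 matches no listed pattern, and upper {-} holds no stopper.

Key observation: x = (-5/4) and k + 2/3 divides numerator and denominator alike; prefactor 8/5 after cancelling.
Consecutive-term ratio: r(k) = (-5/4) * 1 / [(k+3/5) (k+3) (k+1)] - rational; roots negated = parameters, x = (-5/4), C = 8/5.


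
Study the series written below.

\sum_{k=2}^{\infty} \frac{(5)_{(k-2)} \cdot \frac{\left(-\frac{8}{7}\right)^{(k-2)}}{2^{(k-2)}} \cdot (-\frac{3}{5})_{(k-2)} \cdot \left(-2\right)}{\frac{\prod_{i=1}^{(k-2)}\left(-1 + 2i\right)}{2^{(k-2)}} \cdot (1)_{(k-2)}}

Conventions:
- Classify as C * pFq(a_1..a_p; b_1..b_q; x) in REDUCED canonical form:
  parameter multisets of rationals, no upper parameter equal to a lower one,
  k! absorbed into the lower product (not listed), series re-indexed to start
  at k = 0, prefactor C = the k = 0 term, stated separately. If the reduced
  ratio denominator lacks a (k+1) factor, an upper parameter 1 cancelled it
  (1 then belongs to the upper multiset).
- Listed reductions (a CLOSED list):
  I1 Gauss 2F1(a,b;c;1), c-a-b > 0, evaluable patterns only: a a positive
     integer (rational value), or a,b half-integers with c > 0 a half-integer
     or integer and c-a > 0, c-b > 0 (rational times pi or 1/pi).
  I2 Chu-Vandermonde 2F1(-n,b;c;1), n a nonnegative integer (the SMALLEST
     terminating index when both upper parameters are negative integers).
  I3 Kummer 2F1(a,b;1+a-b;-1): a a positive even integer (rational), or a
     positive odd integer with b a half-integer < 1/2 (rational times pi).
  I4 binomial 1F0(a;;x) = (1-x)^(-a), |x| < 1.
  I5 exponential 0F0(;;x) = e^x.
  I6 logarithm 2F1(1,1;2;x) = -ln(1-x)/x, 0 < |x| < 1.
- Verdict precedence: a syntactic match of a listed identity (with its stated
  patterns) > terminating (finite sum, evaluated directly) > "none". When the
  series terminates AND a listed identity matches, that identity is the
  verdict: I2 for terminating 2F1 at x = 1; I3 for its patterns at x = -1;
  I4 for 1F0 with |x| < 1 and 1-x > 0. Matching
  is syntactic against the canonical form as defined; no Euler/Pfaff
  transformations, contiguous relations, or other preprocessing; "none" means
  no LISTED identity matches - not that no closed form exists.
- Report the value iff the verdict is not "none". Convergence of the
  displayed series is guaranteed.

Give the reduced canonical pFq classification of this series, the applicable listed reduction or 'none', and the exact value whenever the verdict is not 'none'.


Key observation: from the first term -2: (1)_k (C = -2) is k! itself.
Step ratio: r(k) = -\frac{4}{7} * (k-\frac{3}{5}) (k+5) / [(k+\frac{1}{2}) (k+1)] ; factor over Q: parameters, x = -\frac{4}{7}, and C = -2.

With C = -2: the canonical form is 2F1(-\frac{3}{5}, 5; \frac{1}{2}; -\frac{4}{7}). Verdict: no listed reduction: x = -\frac{4}{7} and upper {-\frac{3}{5}, 5} fail every I1-I6 pattern.


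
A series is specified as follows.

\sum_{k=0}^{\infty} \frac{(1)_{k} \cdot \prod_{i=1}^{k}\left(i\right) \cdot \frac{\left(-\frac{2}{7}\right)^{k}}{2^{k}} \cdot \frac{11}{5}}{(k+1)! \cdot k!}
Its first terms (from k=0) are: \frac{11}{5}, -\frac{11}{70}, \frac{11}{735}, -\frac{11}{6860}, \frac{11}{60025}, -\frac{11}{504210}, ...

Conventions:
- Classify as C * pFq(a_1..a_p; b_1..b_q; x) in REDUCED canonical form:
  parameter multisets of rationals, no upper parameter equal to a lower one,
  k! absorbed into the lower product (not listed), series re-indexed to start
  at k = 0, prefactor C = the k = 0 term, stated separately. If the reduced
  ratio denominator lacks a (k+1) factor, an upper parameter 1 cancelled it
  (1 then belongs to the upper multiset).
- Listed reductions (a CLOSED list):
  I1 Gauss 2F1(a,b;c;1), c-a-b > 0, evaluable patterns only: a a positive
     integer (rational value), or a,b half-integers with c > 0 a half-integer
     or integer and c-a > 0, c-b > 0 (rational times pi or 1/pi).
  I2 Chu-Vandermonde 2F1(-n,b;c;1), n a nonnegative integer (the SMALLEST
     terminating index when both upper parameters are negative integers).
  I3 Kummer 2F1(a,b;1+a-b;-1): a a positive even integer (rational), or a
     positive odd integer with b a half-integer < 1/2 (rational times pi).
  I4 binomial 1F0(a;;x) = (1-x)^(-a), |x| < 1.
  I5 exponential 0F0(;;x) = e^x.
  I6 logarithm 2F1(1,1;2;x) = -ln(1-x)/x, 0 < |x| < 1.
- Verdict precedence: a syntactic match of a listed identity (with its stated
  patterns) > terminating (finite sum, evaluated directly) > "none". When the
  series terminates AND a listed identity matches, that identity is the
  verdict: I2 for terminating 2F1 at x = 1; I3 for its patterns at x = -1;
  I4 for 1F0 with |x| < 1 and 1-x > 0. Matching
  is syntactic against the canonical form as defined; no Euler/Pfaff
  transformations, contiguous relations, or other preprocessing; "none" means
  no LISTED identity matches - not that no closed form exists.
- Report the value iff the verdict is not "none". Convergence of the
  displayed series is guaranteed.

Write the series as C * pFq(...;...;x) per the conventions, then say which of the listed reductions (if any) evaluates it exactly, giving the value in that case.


Key step: with t_0 = \frac{11}{5}, the denominator's factorial ratio (C = 11/5, x = -1/7) is a lower Pochhammer.
Term ratio: r(k) = -\frac{1}{7} * (k+1) (k+1) / [(k+2) (k+1)] - poly over poly, x = -\frac{1}{7} from leading terms; C = \frac{11}{5} at k = 0.

Reduced: x = -\frac{1}{7}, 2F1, upper = {1, 1}, lower = {2}, C = \frac{11}{5}. Verdict at x = -\frac{1}{7}: the logarithmic series (I6) matches (the logarithm: parameters (1,1;2), x = -\frac{1}{7}). Sum: \frac{77}{5} \cdot \ln\left(\frac{8}{7}\right).


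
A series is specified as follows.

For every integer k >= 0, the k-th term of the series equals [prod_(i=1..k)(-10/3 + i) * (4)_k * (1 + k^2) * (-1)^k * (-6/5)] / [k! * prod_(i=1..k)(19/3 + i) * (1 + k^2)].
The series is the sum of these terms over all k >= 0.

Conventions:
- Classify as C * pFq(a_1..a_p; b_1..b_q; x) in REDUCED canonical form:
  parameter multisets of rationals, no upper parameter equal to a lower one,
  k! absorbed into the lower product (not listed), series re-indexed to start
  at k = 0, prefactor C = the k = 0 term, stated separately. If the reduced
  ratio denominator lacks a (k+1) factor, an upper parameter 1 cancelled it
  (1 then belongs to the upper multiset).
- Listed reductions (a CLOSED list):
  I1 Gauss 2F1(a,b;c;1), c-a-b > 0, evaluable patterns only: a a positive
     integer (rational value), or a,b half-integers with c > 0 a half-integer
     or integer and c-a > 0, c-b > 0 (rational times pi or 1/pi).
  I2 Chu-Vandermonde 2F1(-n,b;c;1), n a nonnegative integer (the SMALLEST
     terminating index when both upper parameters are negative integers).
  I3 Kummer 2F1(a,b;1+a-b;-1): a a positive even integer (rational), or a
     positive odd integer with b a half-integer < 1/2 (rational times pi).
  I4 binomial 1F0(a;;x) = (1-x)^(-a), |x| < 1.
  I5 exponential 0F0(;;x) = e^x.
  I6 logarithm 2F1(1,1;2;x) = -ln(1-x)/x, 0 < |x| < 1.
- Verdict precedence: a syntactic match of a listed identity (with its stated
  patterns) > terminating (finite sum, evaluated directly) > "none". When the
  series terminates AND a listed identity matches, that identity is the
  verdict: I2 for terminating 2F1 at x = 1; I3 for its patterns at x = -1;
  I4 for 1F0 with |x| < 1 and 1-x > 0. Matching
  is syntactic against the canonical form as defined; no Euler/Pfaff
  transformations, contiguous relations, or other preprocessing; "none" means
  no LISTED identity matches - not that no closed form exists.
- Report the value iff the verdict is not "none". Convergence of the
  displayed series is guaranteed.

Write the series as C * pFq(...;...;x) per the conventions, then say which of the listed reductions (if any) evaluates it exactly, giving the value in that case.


The series (x = -1) is 2F1: upper {-7/3, 4}, lower {22/3}, prefactor -6/5. Verdict: this is the Kummer evaluation I3 (x = -1; c = 22/3 equals 1+a-b for upper {-7/3, 4}: listed pattern). Sum: -152/45.

Structural cue: x = (-1) and the running product (C = -6/5, x = -1) telescopes to a rising factorial.
Term ratio: r(k) = (-1) * (k-7/3) (k+4) / [(k+22/3) (k+1)] - rational in k. x = (-1); t_0 = -6/5; negate the roots.


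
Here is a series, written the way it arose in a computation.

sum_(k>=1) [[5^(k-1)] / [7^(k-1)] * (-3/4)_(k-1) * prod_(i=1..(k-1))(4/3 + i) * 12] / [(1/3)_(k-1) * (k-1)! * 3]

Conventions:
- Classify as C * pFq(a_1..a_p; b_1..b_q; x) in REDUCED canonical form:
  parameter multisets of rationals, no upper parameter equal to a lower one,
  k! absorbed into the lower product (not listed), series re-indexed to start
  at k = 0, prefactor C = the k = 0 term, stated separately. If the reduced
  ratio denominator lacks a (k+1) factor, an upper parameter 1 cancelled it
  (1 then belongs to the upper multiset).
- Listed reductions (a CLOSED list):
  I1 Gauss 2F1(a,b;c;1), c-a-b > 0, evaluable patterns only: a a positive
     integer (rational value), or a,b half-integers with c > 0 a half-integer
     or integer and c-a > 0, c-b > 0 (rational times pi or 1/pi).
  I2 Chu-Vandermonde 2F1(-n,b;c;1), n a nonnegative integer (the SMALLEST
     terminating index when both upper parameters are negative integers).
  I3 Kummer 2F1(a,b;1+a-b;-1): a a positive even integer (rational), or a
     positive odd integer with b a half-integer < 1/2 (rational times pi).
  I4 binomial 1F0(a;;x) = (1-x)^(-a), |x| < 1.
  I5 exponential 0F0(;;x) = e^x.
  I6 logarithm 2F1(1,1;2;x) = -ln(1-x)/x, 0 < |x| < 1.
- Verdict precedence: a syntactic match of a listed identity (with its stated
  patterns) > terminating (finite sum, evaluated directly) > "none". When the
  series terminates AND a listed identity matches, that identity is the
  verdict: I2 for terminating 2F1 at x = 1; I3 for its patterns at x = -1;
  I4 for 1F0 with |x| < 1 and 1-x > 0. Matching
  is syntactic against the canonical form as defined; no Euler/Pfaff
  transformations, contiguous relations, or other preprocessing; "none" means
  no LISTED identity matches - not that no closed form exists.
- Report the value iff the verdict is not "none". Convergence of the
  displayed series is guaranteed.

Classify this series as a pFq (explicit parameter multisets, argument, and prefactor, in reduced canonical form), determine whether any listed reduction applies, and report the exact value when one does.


Reduced: x = 5/7, 2F1, upper = {-3/4, 7/3}, lower = {1/3}, C = 4. Verdict: no listed reduction: x = 5/7 and upper {-3/4, 7/3} fail every I1-I6 pattern.

The tell: from the first term 4: the running product (prefactor 4) telescopes to a rising factorial.
Step ratio: r(k) = (5/7) * (k-3/4) (k+7/3) / [(k+1/3) (k+1)] - rational in k. x = (5/7); t_0 = 4; negate the roots.


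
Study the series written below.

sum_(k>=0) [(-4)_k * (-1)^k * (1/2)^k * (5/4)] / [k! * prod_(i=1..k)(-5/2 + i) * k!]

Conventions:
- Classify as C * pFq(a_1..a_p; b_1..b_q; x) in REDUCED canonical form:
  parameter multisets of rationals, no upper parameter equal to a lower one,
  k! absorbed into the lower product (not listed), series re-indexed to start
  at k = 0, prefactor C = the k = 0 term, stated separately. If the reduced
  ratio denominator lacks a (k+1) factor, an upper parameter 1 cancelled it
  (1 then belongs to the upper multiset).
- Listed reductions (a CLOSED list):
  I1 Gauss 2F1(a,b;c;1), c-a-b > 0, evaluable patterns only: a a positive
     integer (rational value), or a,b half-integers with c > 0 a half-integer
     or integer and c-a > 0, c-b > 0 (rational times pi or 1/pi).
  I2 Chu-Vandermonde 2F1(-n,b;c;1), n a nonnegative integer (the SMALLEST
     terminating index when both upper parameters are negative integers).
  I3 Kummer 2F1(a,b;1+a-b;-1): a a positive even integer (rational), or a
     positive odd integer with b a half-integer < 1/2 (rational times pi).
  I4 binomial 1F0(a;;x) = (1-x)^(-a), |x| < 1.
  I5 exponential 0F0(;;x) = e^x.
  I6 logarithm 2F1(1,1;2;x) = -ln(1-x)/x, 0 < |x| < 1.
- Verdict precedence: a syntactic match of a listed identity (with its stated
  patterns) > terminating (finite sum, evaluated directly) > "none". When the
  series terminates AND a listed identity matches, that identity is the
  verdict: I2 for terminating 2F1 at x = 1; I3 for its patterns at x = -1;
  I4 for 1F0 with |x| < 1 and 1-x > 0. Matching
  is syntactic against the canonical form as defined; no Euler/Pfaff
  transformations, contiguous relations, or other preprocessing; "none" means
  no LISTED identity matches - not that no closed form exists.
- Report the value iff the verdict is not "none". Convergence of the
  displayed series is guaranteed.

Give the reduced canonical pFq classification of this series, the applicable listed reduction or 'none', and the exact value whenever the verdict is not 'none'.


This is 5/4 * 1F2(-4; -3/2, 1; -1/2) in reduced canonical form. Verdict: terminating (-4 upstairs). 5 nonzero terms in all; added directly. Exact value: 965/864.

Key observation: t_0 = 5/4 here, and the denominator's factorial ratio (prefactor 5/4) is a lower Pochhammer.
Step ratio: r(k) = (-1/2) * (k-4) / [(k-3/2) (k+1) (k+1)] - poly over poly, x = (-1/2) from leading terms; C = 5/4 at k = 0.


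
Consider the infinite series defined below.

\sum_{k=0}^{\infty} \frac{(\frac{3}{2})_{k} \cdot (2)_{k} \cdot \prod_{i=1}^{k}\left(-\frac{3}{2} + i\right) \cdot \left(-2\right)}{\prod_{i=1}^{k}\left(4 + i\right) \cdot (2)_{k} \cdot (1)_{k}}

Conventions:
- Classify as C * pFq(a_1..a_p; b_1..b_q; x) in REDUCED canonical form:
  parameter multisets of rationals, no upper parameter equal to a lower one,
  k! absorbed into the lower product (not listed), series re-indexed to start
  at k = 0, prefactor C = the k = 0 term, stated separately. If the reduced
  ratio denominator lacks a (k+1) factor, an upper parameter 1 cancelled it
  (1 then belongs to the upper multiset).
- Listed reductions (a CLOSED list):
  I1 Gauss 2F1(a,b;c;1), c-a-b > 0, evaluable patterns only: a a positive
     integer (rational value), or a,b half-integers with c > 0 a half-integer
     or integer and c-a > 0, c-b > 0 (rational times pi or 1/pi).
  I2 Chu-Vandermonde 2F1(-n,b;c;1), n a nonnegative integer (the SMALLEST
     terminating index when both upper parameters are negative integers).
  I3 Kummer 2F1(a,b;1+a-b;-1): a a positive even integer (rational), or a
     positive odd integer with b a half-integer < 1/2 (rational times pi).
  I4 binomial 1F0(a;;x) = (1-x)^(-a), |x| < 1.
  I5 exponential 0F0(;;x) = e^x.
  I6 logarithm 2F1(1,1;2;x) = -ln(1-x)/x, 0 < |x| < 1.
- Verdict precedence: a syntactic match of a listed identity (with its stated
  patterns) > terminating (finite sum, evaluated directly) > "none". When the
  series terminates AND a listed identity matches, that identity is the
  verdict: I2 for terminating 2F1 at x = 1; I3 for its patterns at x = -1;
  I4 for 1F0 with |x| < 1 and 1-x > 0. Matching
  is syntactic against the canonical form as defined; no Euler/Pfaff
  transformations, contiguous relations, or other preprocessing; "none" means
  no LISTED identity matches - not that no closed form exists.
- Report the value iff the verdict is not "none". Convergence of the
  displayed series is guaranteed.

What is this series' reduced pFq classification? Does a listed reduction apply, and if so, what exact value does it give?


Reduced: x = 1, 2F1, upper = {-\frac{1}{2}, \frac{3}{2}}, lower = {5}, C = -2. Verdict: Gauss's theorem I1 (half-integer case) matches (x = 1; upper {-\frac{1}{2}, \frac{3}{2}} half-integers, c = 5 in the evaluable pattern). Its exact value is \left(-\frac{8192}{1575}\right) / \pi.

The tell: x = 1 and (1)_k (C = -2, x = 1) is k! itself.
Step ratio: r(k) = 1 * (k-\frac{1}{2}) (k+\frac{3}{2}) / [(k+5) (k+1)] - poly over poly, x = 1 from leading terms; C = -2 at k = 0.


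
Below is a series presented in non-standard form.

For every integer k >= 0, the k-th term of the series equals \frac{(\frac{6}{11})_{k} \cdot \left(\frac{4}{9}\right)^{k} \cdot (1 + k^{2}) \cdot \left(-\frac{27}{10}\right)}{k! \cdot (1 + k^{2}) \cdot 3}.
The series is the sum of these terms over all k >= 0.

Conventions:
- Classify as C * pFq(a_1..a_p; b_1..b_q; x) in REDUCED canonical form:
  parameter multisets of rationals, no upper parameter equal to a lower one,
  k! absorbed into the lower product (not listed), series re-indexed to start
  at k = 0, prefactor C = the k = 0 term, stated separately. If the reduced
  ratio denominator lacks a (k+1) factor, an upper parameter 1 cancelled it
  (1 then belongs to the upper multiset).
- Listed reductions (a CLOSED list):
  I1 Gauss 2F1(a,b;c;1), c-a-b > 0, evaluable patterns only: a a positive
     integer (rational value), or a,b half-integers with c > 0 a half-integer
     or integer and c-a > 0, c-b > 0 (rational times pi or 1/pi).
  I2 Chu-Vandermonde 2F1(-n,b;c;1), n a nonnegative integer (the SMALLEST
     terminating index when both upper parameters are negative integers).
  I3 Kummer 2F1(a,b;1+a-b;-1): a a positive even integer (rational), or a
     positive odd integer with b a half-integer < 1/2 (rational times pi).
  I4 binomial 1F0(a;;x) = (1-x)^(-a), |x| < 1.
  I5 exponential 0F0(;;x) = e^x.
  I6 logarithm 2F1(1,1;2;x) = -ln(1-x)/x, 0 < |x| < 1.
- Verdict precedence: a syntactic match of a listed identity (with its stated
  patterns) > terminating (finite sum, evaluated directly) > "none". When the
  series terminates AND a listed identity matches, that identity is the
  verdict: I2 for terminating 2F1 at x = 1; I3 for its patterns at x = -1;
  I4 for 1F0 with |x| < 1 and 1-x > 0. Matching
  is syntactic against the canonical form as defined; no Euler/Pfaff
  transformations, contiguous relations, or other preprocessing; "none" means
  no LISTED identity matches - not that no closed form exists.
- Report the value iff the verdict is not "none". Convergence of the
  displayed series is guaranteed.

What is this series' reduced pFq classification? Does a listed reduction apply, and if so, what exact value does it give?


The series (x = \frac{4}{9}) is 1F0: upper {\frac{6}{11}}, lower {-}, prefactor -\frac{9}{10}. Verdict: the binomial series (I4) fires (the 1F0 binomial series: exponent -6/11, x = \frac{4}{9}). Value: \left(-\frac{9}{10}\right) \cdot \left(\frac{5}{9}\right)^{-\frac{6}{11}}.

The tell: t_0 = -\frac{9}{10} here, and k^2 + 1 divides numerator and denominator alike; C = -9/10 after cancelling.
Step ratio: r(k) = \frac{4}{9} * (k+\frac{6}{11}) / [(k+1)] - rational; roots negated = parameters, x = \frac{4}{9}, C = -\frac{9}{10}.


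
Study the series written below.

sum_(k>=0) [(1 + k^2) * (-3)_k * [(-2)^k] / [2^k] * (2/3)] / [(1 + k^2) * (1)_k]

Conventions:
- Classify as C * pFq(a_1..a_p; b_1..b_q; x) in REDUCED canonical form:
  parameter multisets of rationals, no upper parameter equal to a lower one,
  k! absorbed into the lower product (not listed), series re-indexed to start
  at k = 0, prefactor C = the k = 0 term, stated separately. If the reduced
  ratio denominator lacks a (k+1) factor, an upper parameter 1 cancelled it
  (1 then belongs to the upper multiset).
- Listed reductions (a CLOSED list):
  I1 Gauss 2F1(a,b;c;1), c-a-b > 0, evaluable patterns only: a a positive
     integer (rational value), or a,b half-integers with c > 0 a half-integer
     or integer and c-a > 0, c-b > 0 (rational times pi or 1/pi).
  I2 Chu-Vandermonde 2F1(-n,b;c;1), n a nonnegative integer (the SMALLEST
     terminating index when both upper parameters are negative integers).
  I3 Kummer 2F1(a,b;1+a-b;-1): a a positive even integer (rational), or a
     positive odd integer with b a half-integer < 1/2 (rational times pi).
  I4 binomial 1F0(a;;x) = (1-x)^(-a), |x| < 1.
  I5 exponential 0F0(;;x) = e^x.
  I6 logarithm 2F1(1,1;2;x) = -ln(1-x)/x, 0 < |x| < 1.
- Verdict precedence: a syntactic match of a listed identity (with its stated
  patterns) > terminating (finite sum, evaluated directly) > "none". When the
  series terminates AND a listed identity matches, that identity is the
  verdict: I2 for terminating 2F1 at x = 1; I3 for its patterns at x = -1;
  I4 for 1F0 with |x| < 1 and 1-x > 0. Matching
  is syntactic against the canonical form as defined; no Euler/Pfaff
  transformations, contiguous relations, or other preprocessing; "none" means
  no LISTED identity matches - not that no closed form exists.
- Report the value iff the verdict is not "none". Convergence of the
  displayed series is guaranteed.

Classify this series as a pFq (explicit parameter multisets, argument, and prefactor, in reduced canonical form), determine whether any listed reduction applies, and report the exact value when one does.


With C = 2/3: the canonical form is 1F0(-3; -; -1). Verdict: terminating - no listed pattern fits, but -3 in the upper list cuts the series at k = 3; direct evaluation. Value: 16/3.

The tell: t_0 being 2/3, (1)_k (prefactor 2/3) is k! itself.
Term ratio: r(k) = (-1) * (k-3) / [(k+1)] - poly over poly, x = (-1) from leading terms; C = 2/3 at k = 0.


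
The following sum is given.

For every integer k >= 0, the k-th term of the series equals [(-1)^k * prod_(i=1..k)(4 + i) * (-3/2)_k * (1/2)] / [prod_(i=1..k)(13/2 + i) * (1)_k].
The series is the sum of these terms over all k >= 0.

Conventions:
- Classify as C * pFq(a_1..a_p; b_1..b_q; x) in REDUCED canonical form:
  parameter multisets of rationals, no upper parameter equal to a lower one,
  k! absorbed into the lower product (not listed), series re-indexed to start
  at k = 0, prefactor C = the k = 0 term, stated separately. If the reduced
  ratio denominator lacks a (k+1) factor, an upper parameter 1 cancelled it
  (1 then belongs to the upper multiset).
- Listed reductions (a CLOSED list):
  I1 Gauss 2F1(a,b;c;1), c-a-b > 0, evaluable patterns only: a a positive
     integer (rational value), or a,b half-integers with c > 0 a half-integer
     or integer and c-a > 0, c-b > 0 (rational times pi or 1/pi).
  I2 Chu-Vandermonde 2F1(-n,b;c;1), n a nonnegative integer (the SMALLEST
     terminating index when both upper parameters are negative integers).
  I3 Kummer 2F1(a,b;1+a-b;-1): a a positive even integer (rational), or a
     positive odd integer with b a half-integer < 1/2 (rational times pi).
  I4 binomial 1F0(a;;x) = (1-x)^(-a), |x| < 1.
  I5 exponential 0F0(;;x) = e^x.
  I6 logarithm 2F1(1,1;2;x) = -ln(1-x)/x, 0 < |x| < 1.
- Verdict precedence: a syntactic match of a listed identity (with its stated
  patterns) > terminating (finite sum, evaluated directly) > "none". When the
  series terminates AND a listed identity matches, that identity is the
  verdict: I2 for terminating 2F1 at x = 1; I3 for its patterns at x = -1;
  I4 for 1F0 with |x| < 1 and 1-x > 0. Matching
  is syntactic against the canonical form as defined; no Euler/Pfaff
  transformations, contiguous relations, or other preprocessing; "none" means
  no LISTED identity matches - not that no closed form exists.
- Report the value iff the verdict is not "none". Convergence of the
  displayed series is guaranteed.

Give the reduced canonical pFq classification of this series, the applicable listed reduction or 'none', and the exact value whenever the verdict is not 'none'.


Prefactor 1/2, argument -1: 2F1 with upper {-3/2, 5} over lower {15/2}. Verdict: Kummer's theorem (I3) fires (x = -1; c = 15/2 equals 1+a-b for upper {-3/2, 5}: listed pattern). Hence: (45045/131072) * pi.

Structural cue: t_0 being 1/2, (1)_k (C = 1/2, x = -1) is k! itself.
Consecutive-term ratio: r(k) = (-1) * (k-3/2) (k+5) / [(k+15/2) (k+1)] ; factor over Q: parameters, x = (-1), and C = 1/2.
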